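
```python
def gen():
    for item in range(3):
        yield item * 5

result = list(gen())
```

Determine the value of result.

Step 1: For each item in range(3), yield item * 5:
  item=0: yield 0 * 5 = 0
  item=1: yield 1 * 5 = 5
  item=2: yield 2 * 5 = 10
Therefore result = [0, 5, 10].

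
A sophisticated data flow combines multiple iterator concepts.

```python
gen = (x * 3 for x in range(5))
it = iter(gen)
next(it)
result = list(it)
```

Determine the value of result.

Step 1: Generator produces [0, 3, 6, 9, 12].
Step 2: next(it) consumes first element (0).
Step 3: list(it) collects remaining: [3, 6, 9, 12].
Therefore result = [3, 6, 9, 12].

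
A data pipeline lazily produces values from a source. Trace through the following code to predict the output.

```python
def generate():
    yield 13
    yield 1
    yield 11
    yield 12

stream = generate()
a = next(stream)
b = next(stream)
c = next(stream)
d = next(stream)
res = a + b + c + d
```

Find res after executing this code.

Step 1: Create generator and consume all values:
  a = next(stream) = 13
  b = next(stream) = 1
  c = next(stream) = 11
  d = next(stream) = 12
Step 2: res = 13 + 1 + 11 + 12 = 37.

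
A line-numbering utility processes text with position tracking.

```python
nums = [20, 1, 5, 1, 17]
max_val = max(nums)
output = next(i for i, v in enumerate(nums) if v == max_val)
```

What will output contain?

Step 1: max([20, 1, 5, 1, 17]) = 20.
Step 2: Find first index where value == 20:
  Index 0: 20 == 20, found!
Therefore output = 0.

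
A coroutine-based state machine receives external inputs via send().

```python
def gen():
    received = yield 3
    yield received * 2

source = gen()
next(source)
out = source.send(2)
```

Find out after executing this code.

Step 1: next(source) advances to first yield, producing 3.
Step 2: send(2) resumes, received = 2.
Step 3: yield received * 2 = 2 * 2 = 4.
Therefore out = 4.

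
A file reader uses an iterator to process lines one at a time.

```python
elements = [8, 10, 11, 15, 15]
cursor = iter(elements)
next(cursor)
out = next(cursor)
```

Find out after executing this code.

Step 1: Create iterator over [8, 10, 11, 15, 15].
Step 2: next() consumes 8.
Step 3: next() returns 10.
Therefore out = 10.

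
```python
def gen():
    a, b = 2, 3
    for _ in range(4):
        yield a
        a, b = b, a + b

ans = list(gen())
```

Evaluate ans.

Step 1: Fibonacci-like sequence starting with a=2, b=3:
  Iteration 1: yield a=2, then a,b = 3,5
  Iteration 2: yield a=3, then a,b = 5,8
  Iteration 3: yield a=5, then a,b = 8,13
  Iteration 4: yield a=8, then a,b = 13,21
Therefore ans = [2, 3, 5, 8].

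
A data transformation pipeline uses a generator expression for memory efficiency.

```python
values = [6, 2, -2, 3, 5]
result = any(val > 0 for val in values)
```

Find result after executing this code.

Step 1: Check val > 0 for each element in [6, 2, -2, 3, 5]:
  6 > 0: True
  2 > 0: True
  -2 > 0: False
  3 > 0: True
  5 > 0: True
Step 2: any() returns True.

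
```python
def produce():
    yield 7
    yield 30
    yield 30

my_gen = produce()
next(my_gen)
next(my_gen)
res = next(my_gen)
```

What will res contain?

Step 1: produce() creates a generator.
Step 2: next(my_gen) yields 7 (consumed and discarded).
Step 3: next(my_gen) yields 30 (consumed and discarded).
Step 4: next(my_gen) yields 30, assigned to res.
Therefore res = 30.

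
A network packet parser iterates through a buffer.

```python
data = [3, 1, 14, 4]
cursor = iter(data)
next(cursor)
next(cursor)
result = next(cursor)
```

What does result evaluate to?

Step 1: Create iterator over [3, 1, 14, 4].
Step 2: next() consumes 3.
Step 3: next() consumes 1.
Step 4: next() returns 14.
Therefore result = 14.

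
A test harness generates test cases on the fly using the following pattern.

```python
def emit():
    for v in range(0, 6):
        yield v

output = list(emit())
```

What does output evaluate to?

Step 1: The generator yields each value from range(0, 6).
Step 2: list() consumes all yields: [0, 1, 2, 3, 4, 5].
Therefore output = [0, 1, 2, 3, 4, 5].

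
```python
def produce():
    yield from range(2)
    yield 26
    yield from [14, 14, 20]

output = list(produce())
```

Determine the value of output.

Step 1: Trace yields in order:
  yield 0
  yield 1
  yield 26
  yield 14
  yield 14
  yield 20
Therefore output = [0, 1, 26, 14, 14, 20].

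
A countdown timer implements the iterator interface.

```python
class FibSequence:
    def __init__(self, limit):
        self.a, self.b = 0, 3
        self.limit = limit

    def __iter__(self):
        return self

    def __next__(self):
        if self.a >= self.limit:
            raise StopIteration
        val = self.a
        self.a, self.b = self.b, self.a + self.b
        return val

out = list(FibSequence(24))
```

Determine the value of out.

Step 1: Fibonacci-like sequence (a=0, b=3) until >= 24:
  Yield 0, then a,b = 3,3
  Yield 3, then a,b = 3,6
  Yield 3, then a,b = 6,9
  Yield 6, then a,b = 9,15
  Yield 9, then a,b = 15,24
  Yield 15, then a,b = 24,39
Step 2: 24 >= 24, stop.
Therefore out = [0, 3, 3, 6, 9, 15].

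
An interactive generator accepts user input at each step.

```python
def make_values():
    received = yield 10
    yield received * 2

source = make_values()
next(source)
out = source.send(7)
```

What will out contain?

Step 1: next(source) advances to first yield, producing 10.
Step 2: send(7) resumes, received = 7.
Step 3: yield received * 2 = 7 * 2 = 14.
Therefore out = 14.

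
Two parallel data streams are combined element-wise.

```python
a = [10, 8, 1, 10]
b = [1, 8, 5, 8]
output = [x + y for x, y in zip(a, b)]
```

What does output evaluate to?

Step 1: Add corresponding elements:
  10 + 1 = 11
  8 + 8 = 16
  1 + 5 = 6
  10 + 8 = 18
Therefore output = [11, 16, 6, 18].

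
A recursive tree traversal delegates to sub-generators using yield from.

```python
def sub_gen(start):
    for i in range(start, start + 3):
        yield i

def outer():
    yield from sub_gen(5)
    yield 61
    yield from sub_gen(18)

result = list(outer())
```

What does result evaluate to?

Step 1: outer() delegates to sub_gen(5):
  yield 5
  yield 6
  yield 7
Step 2: yield 61
Step 3: Delegates to sub_gen(18):
  yield 18
  yield 19
  yield 20
Therefore result = [5, 6, 7, 61, 18, 19, 20].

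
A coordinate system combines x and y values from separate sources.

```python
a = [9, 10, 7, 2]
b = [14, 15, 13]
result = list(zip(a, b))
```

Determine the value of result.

Step 1: zip stops at shortest (len(a)=4, len(b)=3):
  Index 0: (9, 14)
  Index 1: (10, 15)
  Index 2: (7, 13)
Step 2: Last element of a (2) has no pair, dropped.
Therefore result = [(9, 14), (10, 15), (7, 13)].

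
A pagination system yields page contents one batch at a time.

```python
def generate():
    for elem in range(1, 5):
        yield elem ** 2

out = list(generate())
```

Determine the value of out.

Step 1: For each elem in range(1, 5), yield elem**2:
  elem=1: yield 1**2 = 1
  elem=2: yield 2**2 = 4
  elem=3: yield 3**2 = 9
  elem=4: yield 4**2 = 16
Therefore out = [1, 4, 9, 16].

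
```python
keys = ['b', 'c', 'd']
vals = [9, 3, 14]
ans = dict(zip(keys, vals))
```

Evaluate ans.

Step 1: zip pairs keys with values:
  'b' -> 9
  'c' -> 3
  'd' -> 14
Therefore ans = {'b': 9, 'c': 3, 'd': 14}.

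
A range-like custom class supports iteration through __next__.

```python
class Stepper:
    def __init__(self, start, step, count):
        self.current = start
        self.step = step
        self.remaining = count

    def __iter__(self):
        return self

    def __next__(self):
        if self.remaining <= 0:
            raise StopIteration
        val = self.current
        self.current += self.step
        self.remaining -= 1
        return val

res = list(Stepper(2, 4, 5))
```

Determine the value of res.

Step 1: Stepper starts at 2, increments by 4, for 5 steps:
  Yield 2, then current += 4
  Yield 6, then current += 4
  Yield 10, then current += 4
  Yield 14, then current += 4
  Yield 18, then current += 4
Therefore res = [2, 6, 10, 14, 18].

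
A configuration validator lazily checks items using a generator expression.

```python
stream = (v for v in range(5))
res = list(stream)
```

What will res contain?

Step 1: Generator expression iterates range(5): [0, 1, 2, 3, 4].
Step 2: list() collects all values.
Therefore res = [0, 1, 2, 3, 4].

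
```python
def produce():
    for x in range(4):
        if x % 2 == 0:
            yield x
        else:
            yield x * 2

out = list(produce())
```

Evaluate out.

Step 1: For each x in range(4), yield x if even, else x*2:
  x=0 (even): yield 0
  x=1 (odd): yield 1*2 = 2
  x=2 (even): yield 2
  x=3 (odd): yield 3*2 = 6
Therefore out = [0, 2, 2, 6].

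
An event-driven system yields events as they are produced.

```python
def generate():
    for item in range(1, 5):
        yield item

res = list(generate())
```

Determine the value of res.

Step 1: The generator yields each value from range(1, 5).
Step 2: list() consumes all yields: [1, 2, 3, 4].
Therefore res = [1, 2, 3, 4].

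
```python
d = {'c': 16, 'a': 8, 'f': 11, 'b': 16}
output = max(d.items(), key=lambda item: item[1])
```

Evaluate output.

Step 1: Find item with maximum value:
  ('c', 16)
  ('a', 8)
  ('f', 11)
  ('b', 16)
Step 2: Maximum value is 16 at key 'c'.
Therefore output = ('c', 16).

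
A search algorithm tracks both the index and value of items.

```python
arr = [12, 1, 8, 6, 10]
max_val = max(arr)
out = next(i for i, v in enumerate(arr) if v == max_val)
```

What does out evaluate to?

Step 1: max([12, 1, 8, 6, 10]) = 12.
Step 2: Find first index where value == 12:
  Index 0: 12 == 12, found!
Therefore out = 0.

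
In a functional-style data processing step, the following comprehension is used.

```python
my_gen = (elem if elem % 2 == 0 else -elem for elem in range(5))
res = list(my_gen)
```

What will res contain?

Step 1: For each elem in range(5), yield elem if even, else -elem:
  elem=0: even, yield 0
  elem=1: odd, yield -1
  elem=2: even, yield 2
  elem=3: odd, yield -3
  elem=4: even, yield 4
Therefore res = [0, -1, 2, -3, 4].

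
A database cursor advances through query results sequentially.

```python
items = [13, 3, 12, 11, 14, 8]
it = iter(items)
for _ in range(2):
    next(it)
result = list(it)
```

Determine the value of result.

Step 1: Create iterator over [13, 3, 12, 11, 14, 8].
Step 2: Advance 2 positions (consuming [13, 3]).
Step 3: list() collects remaining elements: [12, 11, 14, 8].
Therefore result = [12, 11, 14, 8].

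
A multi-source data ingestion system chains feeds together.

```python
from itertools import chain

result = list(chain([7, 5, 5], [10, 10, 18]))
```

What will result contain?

Step 1: chain() concatenates iterables: [7, 5, 5] + [10, 10, 18].
Therefore result = [7, 5, 5, 10, 10, 18].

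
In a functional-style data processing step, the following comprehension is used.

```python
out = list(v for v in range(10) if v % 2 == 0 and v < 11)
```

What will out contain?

Step 1: Filter range(10) where v % 2 == 0 and v < 11:
  v=0: both conditions met, included
  v=1: excluded (1 % 2 != 0)
  v=2: both conditions met, included
  v=3: excluded (3 % 2 != 0)
  v=4: both conditions met, included
  v=5: excluded (5 % 2 != 0)
  v=6: both conditions met, included
  v=7: excluded (7 % 2 != 0)
  v=8: both conditions met, included
  v=9: excluded (9 % 2 != 0)
Therefore out = [0, 2, 4, 6, 8].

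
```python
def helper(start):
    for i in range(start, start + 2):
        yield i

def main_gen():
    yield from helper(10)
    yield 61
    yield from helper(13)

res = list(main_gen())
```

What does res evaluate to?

Step 1: main_gen() delegates to helper(10):
  yield 10
  yield 11
Step 2: yield 61
Step 3: Delegates to helper(13):
  yield 13
  yield 14
Therefore res = [10, 11, 61, 13, 14].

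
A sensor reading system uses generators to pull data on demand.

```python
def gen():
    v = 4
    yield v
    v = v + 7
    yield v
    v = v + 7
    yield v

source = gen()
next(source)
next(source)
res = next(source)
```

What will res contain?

Step 1: Trace through generator execution:
  Yield 1: v starts at 4, yield 4
  Yield 2: v = 4 + 7 = 11, yield 11
  Yield 3: v = 11 + 7 = 18, yield 18
Step 2: First next() gets 4, second next() gets the second value, third next() yields 18.
Therefore res = 18.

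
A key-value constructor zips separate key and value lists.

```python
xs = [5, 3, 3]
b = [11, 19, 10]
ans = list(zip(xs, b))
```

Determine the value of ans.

Step 1: zip pairs elements at same index:
  Index 0: (5, 11)
  Index 1: (3, 19)
  Index 2: (3, 10)
Therefore ans = [(5, 11), (3, 19), (3, 10)].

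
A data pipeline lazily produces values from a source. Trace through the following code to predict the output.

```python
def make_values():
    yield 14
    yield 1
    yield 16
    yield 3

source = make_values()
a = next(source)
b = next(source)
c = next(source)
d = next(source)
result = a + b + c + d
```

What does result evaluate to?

Step 1: Create generator and consume all values:
  a = next(source) = 14
  b = next(source) = 1
  c = next(source) = 16
  d = next(source) = 3
Step 2: result = 14 + 1 + 16 + 3 = 34.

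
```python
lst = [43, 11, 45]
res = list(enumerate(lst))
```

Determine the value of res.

Step 1: enumerate pairs each element with its index:
  (0, 43)
  (1, 11)
  (2, 45)
Therefore res = [(0, 43), (1, 11), (2, 45)].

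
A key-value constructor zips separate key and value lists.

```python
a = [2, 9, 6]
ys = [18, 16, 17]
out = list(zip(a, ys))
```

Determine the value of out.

Step 1: zip pairs elements at same index:
  Index 0: (2, 18)
  Index 1: (9, 16)
  Index 2: (6, 17)
Therefore out = [(2, 18), (9, 16), (6, 17)].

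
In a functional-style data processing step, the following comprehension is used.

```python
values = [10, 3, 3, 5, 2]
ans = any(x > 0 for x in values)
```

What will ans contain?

Step 1: Check x > 0 for each element in [10, 3, 3, 5, 2]:
  10 > 0: True
  3 > 0: True
  3 > 0: True
  5 > 0: True
  2 > 0: True
Step 2: any() returns True.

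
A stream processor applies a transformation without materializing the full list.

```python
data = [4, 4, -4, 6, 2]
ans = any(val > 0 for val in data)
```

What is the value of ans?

Step 1: Check val > 0 for each element in [4, 4, -4, 6, 2]:
  4 > 0: True
  4 > 0: True
  -4 > 0: False
  6 > 0: True
  2 > 0: True
Step 2: any() returns True.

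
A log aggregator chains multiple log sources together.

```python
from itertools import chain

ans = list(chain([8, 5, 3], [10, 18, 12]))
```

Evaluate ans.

Step 1: chain() concatenates iterables: [8, 5, 3] + [10, 18, 12].
Therefore ans = [8, 5, 3, 10, 18, 12].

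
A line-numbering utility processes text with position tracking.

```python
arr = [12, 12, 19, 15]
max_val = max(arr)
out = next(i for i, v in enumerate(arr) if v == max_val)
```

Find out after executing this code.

Step 1: max([12, 12, 19, 15]) = 19.
Step 2: Find first index where value == 19:
  Index 0: 12 != 19
  Index 1: 12 != 19
  Index 2: 19 == 19, found!
Therefore out = 2.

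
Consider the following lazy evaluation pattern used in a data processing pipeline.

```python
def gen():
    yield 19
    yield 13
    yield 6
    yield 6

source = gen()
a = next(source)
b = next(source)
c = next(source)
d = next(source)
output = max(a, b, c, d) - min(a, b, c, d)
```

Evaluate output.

Step 1: Create generator and consume all values:
  a = next(source) = 19
  b = next(source) = 13
  c = next(source) = 6
  d = next(source) = 6
Step 2: max = 19, min = 6, output = 19 - 6 = 13.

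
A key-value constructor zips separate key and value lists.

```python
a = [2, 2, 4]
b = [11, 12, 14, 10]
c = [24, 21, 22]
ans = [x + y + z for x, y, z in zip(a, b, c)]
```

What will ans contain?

Step 1: zip three lists (truncates to shortest, len=3):
  2 + 11 + 24 = 37
  2 + 12 + 21 = 35
  4 + 14 + 22 = 40
Therefore ans = [37, 35, 40].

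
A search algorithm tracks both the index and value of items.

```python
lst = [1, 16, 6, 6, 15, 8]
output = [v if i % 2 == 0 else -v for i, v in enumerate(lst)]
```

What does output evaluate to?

Step 1: For each (i, v), keep v if i is even, negate if odd:
  i=0 (even): keep 1
  i=1 (odd): negate to -16
  i=2 (even): keep 6
  i=3 (odd): negate to -6
  i=4 (even): keep 15
  i=5 (odd): negate to -8
Therefore output = [1, -16, 6, -6, 15, -8].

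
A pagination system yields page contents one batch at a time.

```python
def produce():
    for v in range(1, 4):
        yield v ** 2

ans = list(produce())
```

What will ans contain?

Step 1: For each v in range(1, 4), yield v**2:
  v=1: yield 1**2 = 1
  v=2: yield 2**2 = 4
  v=3: yield 3**2 = 9
Therefore ans = [1, 4, 9].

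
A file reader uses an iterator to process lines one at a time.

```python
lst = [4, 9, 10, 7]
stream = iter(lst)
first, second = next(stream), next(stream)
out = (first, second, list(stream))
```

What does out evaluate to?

Step 1: Create iterator over [4, 9, 10, 7].
Step 2: first = 4, second = 9.
Step 3: Remaining elements: [10, 7].
Therefore out = (4, 9, [10, 7]).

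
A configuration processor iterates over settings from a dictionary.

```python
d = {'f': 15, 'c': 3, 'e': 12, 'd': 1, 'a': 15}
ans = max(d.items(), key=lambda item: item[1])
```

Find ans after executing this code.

Step 1: Find item with maximum value:
  ('f', 15)
  ('c', 3)
  ('e', 12)
  ('d', 1)
  ('a', 15)
Step 2: Maximum value is 15 at key 'f'.
Therefore ans = ('f', 15).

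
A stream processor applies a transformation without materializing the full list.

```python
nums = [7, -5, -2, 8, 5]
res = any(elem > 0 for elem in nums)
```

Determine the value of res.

Step 1: Check elem > 0 for each element in [7, -5, -2, 8, 5]:
  7 > 0: True
  -5 > 0: False
  -2 > 0: False
  8 > 0: True
  5 > 0: True
Step 2: any() returns True.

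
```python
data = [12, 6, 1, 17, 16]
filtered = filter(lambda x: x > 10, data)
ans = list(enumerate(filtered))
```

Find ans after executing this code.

Step 1: Filter [12, 6, 1, 17, 16] for > 10: [12, 17, 16].
Step 2: enumerate re-indexes from 0: [(0, 12), (1, 17), (2, 16)].
Therefore ans = [(0, 12), (1, 17), (2, 16)].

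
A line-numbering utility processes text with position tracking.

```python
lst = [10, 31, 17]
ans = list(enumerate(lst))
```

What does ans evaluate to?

Step 1: enumerate pairs each element with its index:
  (0, 10)
  (1, 31)
  (2, 17)
Therefore ans = [(0, 10), (1, 31), (2, 17)].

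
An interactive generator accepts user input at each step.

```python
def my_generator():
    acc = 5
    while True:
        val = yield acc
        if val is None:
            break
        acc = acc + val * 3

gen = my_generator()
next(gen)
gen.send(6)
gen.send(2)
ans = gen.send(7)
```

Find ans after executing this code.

Step 1: next() -> yield acc=5.
Step 2: send(6) -> val=6, acc = 5 + 6*3 = 23, yield 23.
Step 3: send(2) -> val=2, acc = 23 + 2*3 = 29, yield 29.
Step 4: send(7) -> val=7, acc = 29 + 7*3 = 50, yield 50.
Therefore ans = 50.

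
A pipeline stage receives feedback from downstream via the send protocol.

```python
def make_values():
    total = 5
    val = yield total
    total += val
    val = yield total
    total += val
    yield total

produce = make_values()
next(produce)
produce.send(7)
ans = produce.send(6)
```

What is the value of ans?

Step 1: next() -> yield total=5.
Step 2: send(7) -> val=7, total = 5+7 = 12, yield 12.
Step 3: send(6) -> val=6, total = 12+6 = 18, yield 18.
Therefore ans = 18.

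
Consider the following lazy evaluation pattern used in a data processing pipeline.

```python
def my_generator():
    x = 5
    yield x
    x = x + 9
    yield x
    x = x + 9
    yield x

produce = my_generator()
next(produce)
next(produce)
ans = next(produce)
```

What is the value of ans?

Step 1: Trace through generator execution:
  Yield 1: x starts at 5, yield 5
  Yield 2: x = 5 + 9 = 14, yield 14
  Yield 3: x = 14 + 9 = 23, yield 23
Step 2: First next() gets 5, second next() gets the second value, third next() yields 23.
Therefore ans = 23.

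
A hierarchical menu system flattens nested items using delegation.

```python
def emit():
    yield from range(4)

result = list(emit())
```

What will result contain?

Step 1: yield from delegates to the iterable, yielding each element.
Step 2: Collected values: [0, 1, 2, 3].
Therefore result = [0, 1, 2, 3].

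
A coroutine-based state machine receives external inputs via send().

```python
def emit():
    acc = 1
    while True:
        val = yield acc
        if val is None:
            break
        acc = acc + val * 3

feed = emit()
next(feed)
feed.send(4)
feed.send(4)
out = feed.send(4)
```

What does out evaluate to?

Step 1: next() -> yield acc=1.
Step 2: send(4) -> val=4, acc = 1 + 4*3 = 13, yield 13.
Step 3: send(4) -> val=4, acc = 13 + 4*3 = 25, yield 25.
Step 4: send(4) -> val=4, acc = 25 + 4*3 = 37, yield 37.
Therefore out = 37.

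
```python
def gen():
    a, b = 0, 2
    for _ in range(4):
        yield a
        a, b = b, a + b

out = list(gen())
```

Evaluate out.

Step 1: Fibonacci-like sequence starting with a=0, b=2:
  Iteration 1: yield a=0, then a,b = 2,2
  Iteration 2: yield a=2, then a,b = 2,4
  Iteration 3: yield a=2, then a,b = 4,6
  Iteration 4: yield a=4, then a,b = 6,10
Therefore out = [0, 2, 2, 4].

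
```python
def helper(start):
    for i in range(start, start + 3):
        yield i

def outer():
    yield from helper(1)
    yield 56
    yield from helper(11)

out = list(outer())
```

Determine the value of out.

Step 1: outer() delegates to helper(1):
  yield 1
  yield 2
  yield 3
Step 2: yield 56
Step 3: Delegates to helper(11):
  yield 11
  yield 12
  yield 13
Therefore out = [1, 2, 3, 56, 11, 12, 13].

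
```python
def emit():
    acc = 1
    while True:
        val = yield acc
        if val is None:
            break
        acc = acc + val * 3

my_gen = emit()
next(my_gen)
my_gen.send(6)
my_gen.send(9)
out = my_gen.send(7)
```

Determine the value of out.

Step 1: next() -> yield acc=1.
Step 2: send(6) -> val=6, acc = 1 + 6*3 = 19, yield 19.
Step 3: send(9) -> val=9, acc = 19 + 9*3 = 46, yield 46.
Step 4: send(7) -> val=7, acc = 46 + 7*3 = 67, yield 67.
Therefore out = 67.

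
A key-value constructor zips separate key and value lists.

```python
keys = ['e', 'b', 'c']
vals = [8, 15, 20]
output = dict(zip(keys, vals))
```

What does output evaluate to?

Step 1: zip pairs keys with values:
  'e' -> 8
  'b' -> 15
  'c' -> 20
Therefore output = {'e': 8, 'b': 15, 'c': 20}.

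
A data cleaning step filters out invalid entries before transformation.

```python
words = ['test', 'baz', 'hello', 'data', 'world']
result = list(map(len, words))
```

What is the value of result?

Step 1: Map len() to each word:
  'test' -> 4
  'baz' -> 3
  'hello' -> 5
  'data' -> 4
  'world' -> 5
Therefore result = [4, 3, 5, 4, 5].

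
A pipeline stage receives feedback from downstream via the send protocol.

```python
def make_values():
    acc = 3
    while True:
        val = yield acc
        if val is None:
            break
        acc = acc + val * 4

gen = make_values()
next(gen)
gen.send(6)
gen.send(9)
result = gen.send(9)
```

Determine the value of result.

Step 1: next() -> yield acc=3.
Step 2: send(6) -> val=6, acc = 3 + 6*4 = 27, yield 27.
Step 3: send(9) -> val=9, acc = 27 + 9*4 = 63, yield 63.
Step 4: send(9) -> val=9, acc = 63 + 9*4 = 99, yield 99.
Therefore result = 99.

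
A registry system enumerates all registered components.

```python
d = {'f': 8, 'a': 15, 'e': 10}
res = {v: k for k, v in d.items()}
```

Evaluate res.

Step 1: Invert dict (swap keys and values):
  'f': 8 -> 8: 'f'
  'a': 15 -> 15: 'a'
  'e': 10 -> 10: 'e'
Therefore res = {8: 'f', 15: 'a', 10: 'e'}.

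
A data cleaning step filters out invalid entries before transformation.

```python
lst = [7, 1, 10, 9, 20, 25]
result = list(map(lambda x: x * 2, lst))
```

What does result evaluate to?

Step 1: Apply lambda x: x * 2 to each element:
  7 -> 14
  1 -> 2
  10 -> 20
  9 -> 18
  20 -> 40
  25 -> 50
Therefore result = [14, 2, 20, 18, 40, 50].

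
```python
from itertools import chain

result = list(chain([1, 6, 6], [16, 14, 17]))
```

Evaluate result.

Step 1: chain() concatenates iterables: [1, 6, 6] + [16, 14, 17].
Therefore result = [1, 6, 6, 16, 14, 17].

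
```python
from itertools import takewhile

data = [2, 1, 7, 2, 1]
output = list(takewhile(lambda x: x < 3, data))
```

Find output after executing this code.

Step 1: takewhile stops at first element >= 3:
  2 < 3: take
  1 < 3: take
  7 >= 3: stop
Therefore output = [2, 1].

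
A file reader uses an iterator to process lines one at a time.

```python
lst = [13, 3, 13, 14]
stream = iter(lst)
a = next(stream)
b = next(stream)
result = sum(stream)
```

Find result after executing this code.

Step 1: Create iterator over [13, 3, 13, 14].
Step 2: a = next() = 13, b = next() = 3.
Step 3: sum() of remaining [13, 14] = 27.
Therefore result = 27.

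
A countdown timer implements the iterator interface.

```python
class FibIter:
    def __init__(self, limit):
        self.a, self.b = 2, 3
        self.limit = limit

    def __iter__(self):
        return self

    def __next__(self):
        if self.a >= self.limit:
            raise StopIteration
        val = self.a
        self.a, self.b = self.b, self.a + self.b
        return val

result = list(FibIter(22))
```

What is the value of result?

Step 1: Fibonacci-like sequence (a=2, b=3) until >= 22:
  Yield 2, then a,b = 3,5
  Yield 3, then a,b = 5,8
  Yield 5, then a,b = 8,13
  Yield 8, then a,b = 13,21
  Yield 13, then a,b = 21,34
  Yield 21, then a,b = 34,55
Step 2: 34 >= 22, stop.
Therefore result = [2, 3, 5, 8, 13, 21].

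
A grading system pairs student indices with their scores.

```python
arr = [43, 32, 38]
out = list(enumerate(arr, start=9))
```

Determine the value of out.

Step 1: enumerate with start=9:
  (9, 43)
  (10, 32)
  (11, 38)
Therefore out = [(9, 43), (10, 32), (11, 38)].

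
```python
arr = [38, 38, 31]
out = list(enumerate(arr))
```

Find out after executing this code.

Step 1: enumerate pairs each element with its index:
  (0, 38)
  (1, 38)
  (2, 31)
Therefore out = [(0, 38), (1, 38), (2, 31)].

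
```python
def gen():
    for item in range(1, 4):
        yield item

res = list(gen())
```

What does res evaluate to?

Step 1: The generator yields each value from range(1, 4).
Step 2: list() consumes all yields: [1, 2, 3].
Therefore res = [1, 2, 3].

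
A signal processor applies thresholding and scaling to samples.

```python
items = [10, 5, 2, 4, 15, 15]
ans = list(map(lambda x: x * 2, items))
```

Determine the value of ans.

Step 1: Apply lambda x: x * 2 to each element:
  10 -> 20
  5 -> 10
  2 -> 4
  4 -> 8
  15 -> 30
  15 -> 30
Therefore ans = [20, 10, 4, 8, 30, 30].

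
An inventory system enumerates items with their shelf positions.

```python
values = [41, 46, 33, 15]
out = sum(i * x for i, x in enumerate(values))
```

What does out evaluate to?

Step 1: Compute i * x for each (i, x) in enumerate([41, 46, 33, 15]):
  i=0, x=41: 0*41 = 0
  i=1, x=46: 1*46 = 46
  i=2, x=33: 2*33 = 66
  i=3, x=15: 3*15 = 45
Step 2: sum = 0 + 46 + 66 + 45 = 157.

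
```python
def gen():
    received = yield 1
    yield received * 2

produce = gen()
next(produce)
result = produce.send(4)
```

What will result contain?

Step 1: next(produce) advances to first yield, producing 1.
Step 2: send(4) resumes, received = 4.
Step 3: yield received * 2 = 4 * 2 = 8.
Therefore result = 8.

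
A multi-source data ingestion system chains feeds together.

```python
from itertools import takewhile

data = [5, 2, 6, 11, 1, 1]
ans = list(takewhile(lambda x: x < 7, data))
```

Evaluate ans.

Step 1: takewhile stops at first element >= 7:
  5 < 7: take
  2 < 7: take
  6 < 7: take
  11 >= 7: stop
Therefore ans = [5, 2, 6].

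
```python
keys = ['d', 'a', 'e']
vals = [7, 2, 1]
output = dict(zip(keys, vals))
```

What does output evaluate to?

Step 1: zip pairs keys with values:
  'd' -> 7
  'a' -> 2
  'e' -> 1
Therefore output = {'d': 7, 'a': 2, 'e': 1}.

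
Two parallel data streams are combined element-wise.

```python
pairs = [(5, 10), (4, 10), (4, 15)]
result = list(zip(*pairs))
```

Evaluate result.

Step 1: zip(*pairs) transposes: unzips [(5, 10), (4, 10), (4, 15)] into separate sequences.
Step 2: First elements: (5, 4, 4), second elements: (10, 10, 15).
Therefore result = [(5, 4, 4), (10, 10, 15)].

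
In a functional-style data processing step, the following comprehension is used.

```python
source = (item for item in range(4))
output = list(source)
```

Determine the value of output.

Step 1: Generator expression iterates range(4): [0, 1, 2, 3].
Step 2: list() collects all values.
Therefore output = [0, 1, 2, 3].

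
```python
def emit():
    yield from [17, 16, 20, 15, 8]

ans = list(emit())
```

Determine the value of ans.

Step 1: yield from delegates to the iterable, yielding each element.
Step 2: Collected values: [17, 16, 20, 15, 8].
Therefore ans = [17, 16, 20, 15, 8].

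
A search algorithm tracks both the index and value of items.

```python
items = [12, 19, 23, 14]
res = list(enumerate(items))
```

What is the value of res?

Step 1: enumerate pairs each element with its index:
  (0, 12)
  (1, 19)
  (2, 23)
  (3, 14)
Therefore res = [(0, 12), (1, 19), (2, 23), (3, 14)].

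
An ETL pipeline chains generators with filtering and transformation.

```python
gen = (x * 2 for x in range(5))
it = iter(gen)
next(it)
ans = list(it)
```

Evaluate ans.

Step 1: Generator produces [0, 2, 4, 6, 8].
Step 2: next(it) consumes first element (0).
Step 3: list(it) collects remaining: [2, 4, 6, 8].
Therefore ans = [2, 4, 6, 8].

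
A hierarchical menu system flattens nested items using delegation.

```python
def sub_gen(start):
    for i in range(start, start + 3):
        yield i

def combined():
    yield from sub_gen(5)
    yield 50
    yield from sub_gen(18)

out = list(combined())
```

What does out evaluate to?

Step 1: combined() delegates to sub_gen(5):
  yield 5
  yield 6
  yield 7
Step 2: yield 50
Step 3: Delegates to sub_gen(18):
  yield 18
  yield 19
  yield 20
Therefore out = [5, 6, 7, 50, 18, 19, 20].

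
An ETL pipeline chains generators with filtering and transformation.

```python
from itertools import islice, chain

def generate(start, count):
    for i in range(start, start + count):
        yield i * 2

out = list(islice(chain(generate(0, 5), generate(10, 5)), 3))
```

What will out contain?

Step 1: generate(0, 5) yields [0, 2, 4, 6, 8].
Step 2: generate(10, 5) yields [20, 22, 24, 26, 28].
Step 3: chain concatenates: [0, 2, 4, 6, 8, 20, 22, 24, 26, 28].
Step 4: islice takes first 3: [0, 2, 4].
Therefore out = [0, 2, 4].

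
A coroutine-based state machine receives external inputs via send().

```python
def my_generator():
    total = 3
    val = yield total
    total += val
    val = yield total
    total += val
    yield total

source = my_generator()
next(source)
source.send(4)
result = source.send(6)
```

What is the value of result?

Step 1: next() -> yield total=3.
Step 2: send(4) -> val=4, total = 3+4 = 7, yield 7.
Step 3: send(6) -> val=6, total = 7+6 = 13, yield 13.
Therefore result = 13.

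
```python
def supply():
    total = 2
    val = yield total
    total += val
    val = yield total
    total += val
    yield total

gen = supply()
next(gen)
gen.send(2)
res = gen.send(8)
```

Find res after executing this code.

Step 1: next() -> yield total=2.
Step 2: send(2) -> val=2, total = 2+2 = 4, yield 4.
Step 3: send(8) -> val=8, total = 4+8 = 12, yield 12.
Therefore res = 12.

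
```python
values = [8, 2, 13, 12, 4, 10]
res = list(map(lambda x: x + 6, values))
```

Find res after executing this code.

Step 1: Apply lambda x: x + 6 to each element:
  8 -> 14
  2 -> 8
  13 -> 19
  12 -> 18
  4 -> 10
  10 -> 16
Therefore res = [14, 8, 19, 18, 10, 16].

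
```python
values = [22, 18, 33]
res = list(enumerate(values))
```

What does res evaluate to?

Step 1: enumerate pairs each element with its index:
  (0, 22)
  (1, 18)
  (2, 33)
Therefore res = [(0, 22), (1, 18), (2, 33)].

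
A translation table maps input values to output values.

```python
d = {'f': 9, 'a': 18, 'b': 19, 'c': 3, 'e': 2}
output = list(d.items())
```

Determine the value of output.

Step 1: d.items() returns (key, value) pairs in insertion order.
Therefore output = [('f', 9), ('a', 18), ('b', 19), ('c', 3), ('e', 2)].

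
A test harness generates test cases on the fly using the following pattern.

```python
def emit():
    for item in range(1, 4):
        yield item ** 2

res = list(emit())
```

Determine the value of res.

Step 1: For each item in range(1, 4), yield item**2:
  item=1: yield 1**2 = 1
  item=2: yield 2**2 = 4
  item=3: yield 3**2 = 9
Therefore res = [1, 4, 9].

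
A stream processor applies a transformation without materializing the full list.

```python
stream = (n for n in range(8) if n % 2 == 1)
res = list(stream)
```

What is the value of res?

Step 1: Filter range(8) keeping only odd values:
  n=0: even, excluded
  n=1: odd, included
  n=2: even, excluded
  n=3: odd, included
  n=4: even, excluded
  n=5: odd, included
  n=6: even, excluded
  n=7: odd, included
Therefore res = [1, 3, 5, 7].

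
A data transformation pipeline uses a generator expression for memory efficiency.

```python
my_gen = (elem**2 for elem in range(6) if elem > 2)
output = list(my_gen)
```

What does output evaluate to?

Step 1: For range(6), keep elem > 2, then square:
  elem=0: 0 <= 2, excluded
  elem=1: 1 <= 2, excluded
  elem=2: 2 <= 2, excluded
  elem=3: 3 > 2, yield 3**2 = 9
  elem=4: 4 > 2, yield 4**2 = 16
  elem=5: 5 > 2, yield 5**2 = 25
Therefore output = [9, 16, 25].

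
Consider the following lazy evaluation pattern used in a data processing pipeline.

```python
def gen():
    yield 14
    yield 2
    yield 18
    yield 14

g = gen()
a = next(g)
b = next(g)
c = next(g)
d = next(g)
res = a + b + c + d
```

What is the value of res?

Step 1: Create generator and consume all values:
  a = next(g) = 14
  b = next(g) = 2
  c = next(g) = 18
  d = next(g) = 14
Step 2: res = 14 + 2 + 18 + 14 = 48.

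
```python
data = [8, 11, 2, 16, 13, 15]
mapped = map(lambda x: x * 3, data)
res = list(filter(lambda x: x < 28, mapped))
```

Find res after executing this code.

Step 1: Map x * 3:
  8 -> 24
  11 -> 33
  2 -> 6
  16 -> 48
  13 -> 39
  15 -> 45
Step 2: Filter for < 28:
  24: kept
  33: removed
  6: kept
  48: removed
  39: removed
  45: removed
Therefore res = [24, 6].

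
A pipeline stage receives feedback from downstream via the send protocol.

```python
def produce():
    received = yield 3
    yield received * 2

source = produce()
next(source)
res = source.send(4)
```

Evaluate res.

Step 1: next(source) advances to first yield, producing 3.
Step 2: send(4) resumes, received = 4.
Step 3: yield received * 2 = 4 * 2 = 8.
Therefore res = 8.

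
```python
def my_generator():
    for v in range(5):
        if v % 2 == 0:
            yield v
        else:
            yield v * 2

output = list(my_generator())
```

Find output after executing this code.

Step 1: For each v in range(5), yield v if even, else v*2:
  v=0 (even): yield 0
  v=1 (odd): yield 1*2 = 2
  v=2 (even): yield 2
  v=3 (odd): yield 3*2 = 6
  v=4 (even): yield 4
Therefore output = [0, 2, 2, 6, 4].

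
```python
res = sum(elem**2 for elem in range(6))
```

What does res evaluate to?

Step 1: Compute elem**2 for each elem in range(6):
  elem=0: 0**2 = 0
  elem=1: 1**2 = 1
  elem=2: 2**2 = 4
  elem=3: 3**2 = 9
  elem=4: 4**2 = 16
  elem=5: 5**2 = 25
Step 2: sum = 0 + 1 + 4 + 9 + 16 + 25 = 55.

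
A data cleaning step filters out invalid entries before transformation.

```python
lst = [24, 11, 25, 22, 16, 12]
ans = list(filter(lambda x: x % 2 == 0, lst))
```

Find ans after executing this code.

Step 1: Filter elements divisible by 2:
  24 % 2 = 0: kept
  11 % 2 = 1: removed
  25 % 2 = 1: removed
  22 % 2 = 0: kept
  16 % 2 = 0: kept
  12 % 2 = 0: kept
Therefore ans = [24, 22, 16, 12].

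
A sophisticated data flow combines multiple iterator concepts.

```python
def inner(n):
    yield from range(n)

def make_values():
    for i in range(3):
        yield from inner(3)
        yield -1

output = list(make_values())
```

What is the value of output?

Step 1: For each i in range(3):
  i=0: yield from inner(3) -> [0, 1, 2], then yield -1
  i=1: yield from inner(3) -> [0, 1, 2], then yield -1
  i=2: yield from inner(3) -> [0, 1, 2], then yield -1
Therefore output = [0, 1, 2, -1, 0, 1, 2, -1, 0, 1, 2, -1].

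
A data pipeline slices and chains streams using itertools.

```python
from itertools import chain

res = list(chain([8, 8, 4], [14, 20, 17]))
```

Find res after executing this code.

Step 1: chain() concatenates iterables: [8, 8, 4] + [14, 20, 17].
Therefore res = [8, 8, 4, 14, 20, 17].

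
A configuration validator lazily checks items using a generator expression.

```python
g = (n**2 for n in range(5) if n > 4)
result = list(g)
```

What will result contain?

Step 1: For range(5), keep n > 4, then square:
  n=0: 0 <= 4, excluded
  n=1: 1 <= 4, excluded
  n=2: 2 <= 4, excluded
  n=3: 3 <= 4, excluded
  n=4: 4 <= 4, excluded
Therefore result = [].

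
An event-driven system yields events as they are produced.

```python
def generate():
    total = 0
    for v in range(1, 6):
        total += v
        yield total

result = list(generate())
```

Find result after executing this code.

Step 1: Generator accumulates running sum:
  v=1: total = 1, yield 1
  v=2: total = 3, yield 3
  v=3: total = 6, yield 6
  v=4: total = 10, yield 10
  v=5: total = 15, yield 15
Therefore result = [1, 3, 6, 10, 15].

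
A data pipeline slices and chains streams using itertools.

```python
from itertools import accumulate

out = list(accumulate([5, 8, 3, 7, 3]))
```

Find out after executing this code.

Step 1: accumulate computes running sums:
  + 5 = 5
  + 8 = 13
  + 3 = 16
  + 7 = 23
  + 3 = 26
Therefore out = [5, 13, 16, 23, 26].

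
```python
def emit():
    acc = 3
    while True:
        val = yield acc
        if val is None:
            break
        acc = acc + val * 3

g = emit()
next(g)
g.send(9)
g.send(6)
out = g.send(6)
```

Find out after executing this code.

Step 1: next() -> yield acc=3.
Step 2: send(9) -> val=9, acc = 3 + 9*3 = 30, yield 30.
Step 3: send(6) -> val=6, acc = 30 + 6*3 = 48, yield 48.
Step 4: send(6) -> val=6, acc = 48 + 6*3 = 66, yield 66.
Therefore out = 66.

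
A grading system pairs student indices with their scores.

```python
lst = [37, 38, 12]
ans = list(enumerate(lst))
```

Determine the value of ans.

Step 1: enumerate pairs each element with its index:
  (0, 37)
  (1, 38)
  (2, 12)
Therefore ans = [(0, 37), (1, 38), (2, 12)].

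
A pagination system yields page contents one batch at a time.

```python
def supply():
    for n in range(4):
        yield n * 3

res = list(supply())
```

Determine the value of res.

Step 1: For each n in range(4), yield n * 3:
  n=0: yield 0 * 3 = 0
  n=1: yield 1 * 3 = 3
  n=2: yield 2 * 3 = 6
  n=3: yield 3 * 3 = 9
Therefore res = [0, 3, 6, 9].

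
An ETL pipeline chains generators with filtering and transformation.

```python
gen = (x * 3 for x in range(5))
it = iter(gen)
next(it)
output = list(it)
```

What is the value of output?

Step 1: Generator produces [0, 3, 6, 9, 12].
Step 2: next(it) consumes first element (0).
Step 3: list(it) collects remaining: [3, 6, 9, 12].
Therefore output = [3, 6, 9, 12].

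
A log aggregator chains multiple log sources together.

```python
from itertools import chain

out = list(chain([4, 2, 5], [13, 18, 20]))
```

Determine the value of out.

Step 1: chain() concatenates iterables: [4, 2, 5] + [13, 18, 20].
Therefore out = [4, 2, 5, 13, 18, 20].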